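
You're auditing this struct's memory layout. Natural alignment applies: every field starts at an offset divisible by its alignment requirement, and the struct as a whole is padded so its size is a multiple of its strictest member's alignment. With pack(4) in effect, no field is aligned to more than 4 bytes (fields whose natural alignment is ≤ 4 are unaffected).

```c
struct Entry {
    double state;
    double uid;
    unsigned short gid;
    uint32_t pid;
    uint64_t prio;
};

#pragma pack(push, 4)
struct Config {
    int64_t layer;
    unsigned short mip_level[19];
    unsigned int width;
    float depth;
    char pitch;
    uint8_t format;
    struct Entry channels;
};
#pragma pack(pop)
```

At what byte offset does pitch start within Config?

Entry: @0: state [8B, align 8] → 8; @8: uid [8B, align 8] → 16; @16: gid [2B, align 2] → 18; +2 pad (align 4); @20: pid [4B, align 4] → 24; @24: prio [8B, align 8] → 32; size 32, align 8
@0: layer [8B, align 4] → 8
@8: mip_level [38B, align 2] → 46
+2 pad (align 4)
@48: width [4B, align 4] → 52
@52: depth [4B, align 4] → 56
@56: pitch [1B, align 1] → 57

56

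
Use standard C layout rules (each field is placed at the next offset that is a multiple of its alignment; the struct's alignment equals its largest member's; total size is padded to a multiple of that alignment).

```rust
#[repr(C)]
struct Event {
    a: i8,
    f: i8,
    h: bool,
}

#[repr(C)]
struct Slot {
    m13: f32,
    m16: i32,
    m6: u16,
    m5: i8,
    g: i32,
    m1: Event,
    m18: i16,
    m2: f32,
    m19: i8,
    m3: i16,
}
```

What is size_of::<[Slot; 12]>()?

Event: @0: a [1B, align 1] → 1; @1: f [1B, align 1] → 2; @2: h [1B, align 1] → 3; size 3, align 1
@0: m13 [4B, align 4] → 4
@4: m16 [4B, align 4] → 8
@8: m6 [2B, align 2] → 10
@10: m5 [1B, align 1] → 11
+1 pad (align 4)
@12: g [4B, align 4] → 16
@16: m1 [3B, align 1] → 19
+1 pad (align 2)
@20: m18 [2B, align 2] → 22
+2 pad (align 4)
@24: m2 [4B, align 4] → 28
@28: m19 [1B, align 1] → 29
+1 pad (align 2)
@30: m3 [2B, align 2] → 32
size 32, align 4
array of 12: 12 × 32 = 384

384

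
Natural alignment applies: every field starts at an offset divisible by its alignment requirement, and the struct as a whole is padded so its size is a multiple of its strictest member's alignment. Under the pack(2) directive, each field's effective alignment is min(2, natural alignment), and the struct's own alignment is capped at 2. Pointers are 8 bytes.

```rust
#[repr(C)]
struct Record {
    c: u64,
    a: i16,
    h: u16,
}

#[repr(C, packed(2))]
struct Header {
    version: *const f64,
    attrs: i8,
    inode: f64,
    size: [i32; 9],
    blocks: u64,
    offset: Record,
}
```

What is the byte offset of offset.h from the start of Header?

Record: 0..8  c  (8B, 8-aligned); 8..10  a  (2B, 2-aligned); 10..12  h  (2B, 2-aligned); 12..16  -- tail padding (4B); sizeof = 16, alignof = 8
0..8  version  (8B, 2-aligned)
8..9  attrs  (1B, 1-aligned)
9..10  -- padding (1B)
10..18  inode  (8B, 2-aligned)
18..54  size  (36B, 2-aligned)
54..62  blocks  (8B, 2-aligned)
62..78  offset  (16B, 2-aligned)
within Record: h at 10
62 + 10 = 72

72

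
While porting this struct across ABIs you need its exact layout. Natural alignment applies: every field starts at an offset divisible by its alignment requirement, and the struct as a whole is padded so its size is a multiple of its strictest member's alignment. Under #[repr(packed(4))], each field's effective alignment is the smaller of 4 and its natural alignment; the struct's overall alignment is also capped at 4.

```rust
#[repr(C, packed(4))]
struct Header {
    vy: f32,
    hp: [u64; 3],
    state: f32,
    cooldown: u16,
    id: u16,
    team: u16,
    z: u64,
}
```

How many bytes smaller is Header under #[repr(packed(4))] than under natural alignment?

8

natural layout:
  vy at 0 (size 4, align 4) → ends 4
  pad 4 to align 8 for hp
  hp at 8 (size 24, align 8) → ends 32
  state at 32 (size 4, align 4) → ends 36
  cooldown at 36 (size 2, align 2) → ends 38
  id at 38 (size 2, align 2) → ends 40
  team at 40 (size 2, align 2) → ends 42
  pad 6 to align 8 for z
  z at 48 (size 8, align 8) → ends 56
  total 56 bytes, alignment 8
packed(4) layout:
  vy at 0 (size 4, align 4) → ends 4
  hp at 4 (size 24, align 4) → ends 28
  state at 28 (size 4, align 4) → ends 32
  cooldown at 32 (size 2, align 2) → ends 34
  id at 34 (size 2, align 2) → ends 36
  team at 36 (size 2, align 2) → ends 38
  pad 2 to align 4 for z
  z at 40 (size 8, align 4) → ends 48
  total 48 bytes, alignment 4
56 − 48 = 8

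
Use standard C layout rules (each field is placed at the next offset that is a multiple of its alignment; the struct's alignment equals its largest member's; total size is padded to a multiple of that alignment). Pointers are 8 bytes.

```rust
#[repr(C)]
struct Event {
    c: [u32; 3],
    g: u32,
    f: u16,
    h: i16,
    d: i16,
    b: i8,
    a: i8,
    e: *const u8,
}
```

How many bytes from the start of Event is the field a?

23

c at 0 (size 12, align 4) → ends 12
g at 12 (size 4, align 4) → ends 16
f at 16 (size 2, align 2) → ends 18
h at 18 (size 2, align 2) → ends 20
d at 20 (size 2, align 2) → ends 22
b at 22 (size 1, align 1) → ends 23
a at 23 (size 1, align 1) → ends 24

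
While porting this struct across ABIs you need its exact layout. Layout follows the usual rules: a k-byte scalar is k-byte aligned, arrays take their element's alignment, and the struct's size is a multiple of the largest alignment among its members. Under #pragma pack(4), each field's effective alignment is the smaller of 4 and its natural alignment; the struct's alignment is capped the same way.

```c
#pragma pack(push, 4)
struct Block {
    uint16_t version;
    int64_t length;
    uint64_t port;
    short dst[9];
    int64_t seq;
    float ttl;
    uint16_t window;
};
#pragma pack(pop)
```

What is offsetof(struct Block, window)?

52

version at 0 (size 2, align 2) → ends 2
pad 2 to align 4 for length
length at 4 (size 8, align 4) → ends 12
port at 12 (size 8, align 4) → ends 20
dst at 20 (size 18, align 2) → ends 38
pad 2 to align 4 for seq
seq at 40 (size 8, align 4) → ends 48
ttl at 48 (size 4, align 4) → ends 52
window at 52 (size 2, align 2) → ends 54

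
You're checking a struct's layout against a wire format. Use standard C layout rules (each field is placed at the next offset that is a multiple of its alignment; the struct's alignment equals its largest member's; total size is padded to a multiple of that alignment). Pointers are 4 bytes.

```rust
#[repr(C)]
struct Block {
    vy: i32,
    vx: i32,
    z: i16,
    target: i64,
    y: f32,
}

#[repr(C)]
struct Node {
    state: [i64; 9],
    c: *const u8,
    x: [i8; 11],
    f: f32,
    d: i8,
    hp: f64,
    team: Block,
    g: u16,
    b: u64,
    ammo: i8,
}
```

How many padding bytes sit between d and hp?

Block: vy at 0 (size 4, align 4) → ends 4; vx at 4 (size 4, align 4) → ends 8; z at 8 (size 2, align 2) → ends 10; pad 6 to align 8 for target; target at 16 (size 8, align 8) → ends 24; y at 24 (size 4, align 4) → ends 28; tail pad 4 to reach multiple of 8; total 32 bytes, alignment 8
state at 0 (size 72, align 8) → ends 72
c at 72 (size 4, align 4) → ends 76
x at 76 (size 11, align 1) → ends 87
pad 1 to align 4 for f
f at 88 (size 4, align 4) → ends 92
d at 92 (size 1, align 1) → ends 93
pad 3 to align 8 for hp
hp at 96 (size 8, align 8) → ends 104

3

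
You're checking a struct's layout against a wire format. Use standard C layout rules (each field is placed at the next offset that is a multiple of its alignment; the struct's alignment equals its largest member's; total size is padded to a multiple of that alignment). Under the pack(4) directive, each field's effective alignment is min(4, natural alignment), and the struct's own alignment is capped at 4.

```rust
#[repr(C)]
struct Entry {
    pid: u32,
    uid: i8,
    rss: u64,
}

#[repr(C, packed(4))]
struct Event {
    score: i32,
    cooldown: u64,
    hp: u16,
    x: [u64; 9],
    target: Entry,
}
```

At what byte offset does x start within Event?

Entry: @0: pid [4B, align 4] → 4; @4: uid [1B, align 1] → 5; +3 pad (align 8); @8: rss [8B, align 8] → 16; size 16, align 8
@0: score [4B, align 4] → 4
@4: cooldown [8B, align 4] → 12
@12: hp [2B, align 2] → 14
+2 pad (align 4)
@16: x [72B, align 4] → 88

16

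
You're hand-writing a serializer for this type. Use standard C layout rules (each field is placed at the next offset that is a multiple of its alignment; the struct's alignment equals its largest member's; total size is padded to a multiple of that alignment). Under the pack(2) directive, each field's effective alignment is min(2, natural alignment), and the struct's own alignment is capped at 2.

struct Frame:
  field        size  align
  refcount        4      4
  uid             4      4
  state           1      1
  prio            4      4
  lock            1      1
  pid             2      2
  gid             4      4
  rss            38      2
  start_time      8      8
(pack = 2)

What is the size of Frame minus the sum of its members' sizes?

2

refcount at 0 (size 4, align 2) → ends 4
uid at 4 (size 4, align 2) → ends 8
state at 8 (size 1, align 1) → ends 9
pad 1 to align 2 for prio
prio at 10 (size 4, align 2) → ends 14
lock at 14 (size 1, align 1) → ends 15
pad 1 to align 2 for pid
pid at 16 (size 2, align 2) → ends 18
gid at 18 (size 4, align 2) → ends 22
rss at 22 (size 38, align 2) → ends 60
start_time at 60 (size 8, align 2) → ends 68
total 68 bytes, alignment 2
data bytes 66, size 68 → padding 2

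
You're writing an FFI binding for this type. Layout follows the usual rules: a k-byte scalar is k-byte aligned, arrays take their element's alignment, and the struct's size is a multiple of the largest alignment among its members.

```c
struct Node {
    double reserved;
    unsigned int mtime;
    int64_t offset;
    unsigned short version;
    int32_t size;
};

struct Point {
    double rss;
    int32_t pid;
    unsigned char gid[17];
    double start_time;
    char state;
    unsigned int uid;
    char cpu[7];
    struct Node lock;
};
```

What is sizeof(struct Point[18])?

Node: @0: reserved [8B, align 8] → 8; @8: mtime [4B, align 4] → 12; +4 pad (align 8); @16: offset [8B, align 8] → 24; @24: version [2B, align 2] → 26; +2 pad (align 4); @28: size [4B, align 4] → 32; size 32, align 8
@0: rss [8B, align 8] → 8
@8: pid [4B, align 4] → 12
@12: gid [17B, align 1] → 29
+3 pad (align 8)
@32: start_time [8B, align 8] → 40
@40: state [1B, align 1] → 41
+3 pad (align 4)
@44: uid [4B, align 4] → 48
@48: cpu [7B, align 1] → 55
+1 pad (align 8)
@56: lock [32B, align 8] → 88
size 88, align 8
array of 18: 18 × 88 = 1584

1584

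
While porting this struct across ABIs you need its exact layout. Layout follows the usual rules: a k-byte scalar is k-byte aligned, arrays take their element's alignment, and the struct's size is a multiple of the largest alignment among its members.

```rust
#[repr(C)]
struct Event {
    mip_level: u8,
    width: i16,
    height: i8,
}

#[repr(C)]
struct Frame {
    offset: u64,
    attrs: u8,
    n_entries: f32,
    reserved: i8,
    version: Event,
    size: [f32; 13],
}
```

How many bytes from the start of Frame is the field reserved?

16

Event: 0..1  mip_level  (1B, 1-aligned); 1..2  -- padding (1B); 2..4  width  (2B, 2-aligned); 4..5  height  (1B, 1-aligned); 5..6  -- tail padding (1B); sizeof = 6, alignof = 2
0..8  offset  (8B, 8-aligned)
8..9  attrs  (1B, 1-aligned)
9..12  -- padding (3B)
12..16  n_entries  (4B, 4-aligned)
16..17  reserved  (1B, 1-aligned)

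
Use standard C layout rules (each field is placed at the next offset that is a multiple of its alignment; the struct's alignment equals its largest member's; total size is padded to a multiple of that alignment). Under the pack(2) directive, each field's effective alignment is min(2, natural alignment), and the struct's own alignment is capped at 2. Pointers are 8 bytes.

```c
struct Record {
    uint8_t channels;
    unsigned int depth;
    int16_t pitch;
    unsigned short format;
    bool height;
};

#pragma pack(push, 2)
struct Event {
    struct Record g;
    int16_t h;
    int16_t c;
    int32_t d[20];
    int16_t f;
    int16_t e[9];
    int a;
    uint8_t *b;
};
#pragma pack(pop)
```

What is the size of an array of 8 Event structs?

1056

Record: @0: channels [1B, align 1] → 1; +3 pad (align 4); @4: depth [4B, align 4] → 8; @8: pitch [2B, align 2] → 10; @10: format [2B, align 2] → 12; @12: height [1B, align 1] → 13; +3 tail pad (align 4); size 16, align 4
@0: g [16B, align 2] → 16
@16: h [2B, align 2] → 18
@18: c [2B, align 2] → 20
@20: d [80B, align 2] → 100
@100: f [2B, align 2] → 102
@102: e [18B, align 2] → 120
@120: a [4B, align 2] → 124
@124: b [8B, align 2] → 132
size 132, align 2
array of 8: 8 × 132 = 1056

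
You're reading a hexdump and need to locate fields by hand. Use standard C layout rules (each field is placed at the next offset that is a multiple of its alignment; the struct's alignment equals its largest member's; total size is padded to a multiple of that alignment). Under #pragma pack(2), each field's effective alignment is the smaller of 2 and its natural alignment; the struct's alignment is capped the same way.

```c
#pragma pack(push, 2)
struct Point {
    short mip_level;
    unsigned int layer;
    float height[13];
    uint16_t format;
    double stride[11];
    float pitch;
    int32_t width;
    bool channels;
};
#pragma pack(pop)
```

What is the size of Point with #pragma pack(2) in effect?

158

@0: mip_level [2B, align 2] → 2
@2: layer [4B, align 2] → 6
@6: height [52B, align 2] → 58
@58: format [2B, align 2] → 60
@60: stride [88B, align 2] → 148
@148: pitch [4B, align 2] → 152
@152: width [4B, align 2] → 156
@156: channels [1B, align 1] → 157
+1 tail pad (align 2)
size 158, align 2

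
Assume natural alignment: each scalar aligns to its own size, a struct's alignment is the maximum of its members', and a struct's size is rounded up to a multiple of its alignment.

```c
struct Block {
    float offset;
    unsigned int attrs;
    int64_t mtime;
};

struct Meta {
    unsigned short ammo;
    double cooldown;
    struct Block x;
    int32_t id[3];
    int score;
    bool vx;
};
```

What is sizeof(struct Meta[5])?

280

Block: offset at 0 (size 4, align 4) → ends 4; attrs at 4 (size 4, align 4) → ends 8; mtime at 8 (size 8, align 8) → ends 16; total 16 bytes, alignment 8
ammo at 0 (size 2, align 2) → ends 2
pad 6 to align 8 for cooldown
cooldown at 8 (size 8, align 8) → ends 16
x at 16 (size 16, align 8) → ends 32
id at 32 (size 12, align 4) → ends 44
score at 44 (size 4, align 4) → ends 48
vx at 48 (size 1, align 1) → ends 49
tail pad 7 to reach multiple of 8
total 56 bytes, alignment 8
array of 5: 5 × 56 = 280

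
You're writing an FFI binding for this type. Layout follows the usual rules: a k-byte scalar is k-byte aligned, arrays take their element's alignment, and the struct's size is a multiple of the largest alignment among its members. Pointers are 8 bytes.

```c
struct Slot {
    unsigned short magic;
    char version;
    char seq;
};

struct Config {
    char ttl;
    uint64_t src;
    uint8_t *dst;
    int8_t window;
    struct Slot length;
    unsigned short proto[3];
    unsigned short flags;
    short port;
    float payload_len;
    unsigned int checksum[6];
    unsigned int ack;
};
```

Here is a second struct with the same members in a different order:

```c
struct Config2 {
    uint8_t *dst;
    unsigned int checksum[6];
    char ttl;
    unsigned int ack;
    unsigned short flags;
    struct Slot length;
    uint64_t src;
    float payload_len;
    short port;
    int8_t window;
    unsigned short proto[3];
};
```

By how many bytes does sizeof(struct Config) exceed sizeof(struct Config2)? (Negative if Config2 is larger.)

Slot: magic at 0 (size 2, align 2) → ends 2; version at 2 (size 1, align 1) → ends 3; seq at 3 (size 1, align 1) → ends 4; total 4 bytes, alignment 2
ttl at 0 (size 1, align 1) → ends 1
pad 7 to align 8 for src
src at 8 (size 8, align 8) → ends 16
dst at 16 (size 8, align 8) → ends 24
window at 24 (size 1, align 1) → ends 25
pad 1 to align 2 for length
length at 26 (size 4, align 2) → ends 30
proto at 30 (size 6, align 2) → ends 36
flags at 36 (size 2, align 2) → ends 38
port at 38 (size 2, align 2) → ends 40
payload_len at 40 (size 4, align 4) → ends 44
checksum at 44 (size 24, align 4) → ends 68
ack at 68 (size 4, align 4) → ends 72
total 72 bytes, alignment 8
— Config2 —
dst at 0 (size 8, align 8) → ends 8
checksum at 8 (size 24, align 4) → ends 32
ttl at 32 (size 1, align 1) → ends 33
pad 3 to align 4 for ack
ack at 36 (size 4, align 4) → ends 40
flags at 40 (size 2, align 2) → ends 42
length at 42 (size 4, align 2) → ends 46
pad 2 to align 8 for src
src at 48 (size 8, align 8) → ends 56
payload_len at 56 (size 4, align 4) → ends 60
port at 60 (size 2, align 2) → ends 62
window at 62 (size 1, align 1) → ends 63
pad 1 to align 2 for proto
proto at 64 (size 6, align 2) → ends 70
tail pad 2 to reach multiple of 8
total 72 bytes, alignment 8
72 − 72 = 0

0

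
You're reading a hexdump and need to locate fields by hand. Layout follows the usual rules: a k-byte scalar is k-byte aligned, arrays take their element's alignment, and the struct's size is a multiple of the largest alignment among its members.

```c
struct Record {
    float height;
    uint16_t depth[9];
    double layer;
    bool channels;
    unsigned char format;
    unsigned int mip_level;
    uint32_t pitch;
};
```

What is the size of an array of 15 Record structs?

0..4  height  (4B, 4-aligned)
4..22  depth  (18B, 2-aligned)
22..24  -- padding (2B)
24..32  layer  (8B, 8-aligned)
32..33  channels  (1B, 1-aligned)
33..34  format  (1B, 1-aligned)
34..36  -- padding (2B)
36..40  mip_level  (4B, 4-aligned)
40..44  pitch  (4B, 4-aligned)
44..48  -- tail padding (4B)
sizeof = 48, alignof = 8
array of 15: 15 × 48 = 720

720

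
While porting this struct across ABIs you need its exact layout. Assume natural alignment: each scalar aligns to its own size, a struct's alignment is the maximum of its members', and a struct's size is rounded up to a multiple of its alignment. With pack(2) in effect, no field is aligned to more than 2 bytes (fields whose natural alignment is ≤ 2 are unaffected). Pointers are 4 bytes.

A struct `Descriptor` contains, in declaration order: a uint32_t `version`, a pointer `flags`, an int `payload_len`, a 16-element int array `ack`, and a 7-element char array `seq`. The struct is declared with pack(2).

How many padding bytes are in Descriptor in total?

1

@0: version [4B, align 2] → 4
@4: flags [4B, align 2] → 8
@8: payload_len [4B, align 2] → 12
@12: ack [64B, align 2] → 76
@76: seq [7B, align 1] → 83
+1 tail pad (align 2)
size 84, align 2
data bytes 83, size 84 → padding 1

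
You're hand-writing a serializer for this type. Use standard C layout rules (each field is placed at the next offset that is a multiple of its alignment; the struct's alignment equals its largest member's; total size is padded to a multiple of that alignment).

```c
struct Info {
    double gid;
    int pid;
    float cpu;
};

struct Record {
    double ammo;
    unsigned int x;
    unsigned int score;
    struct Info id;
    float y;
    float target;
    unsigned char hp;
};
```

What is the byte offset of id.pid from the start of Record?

24

Info: 0..8  gid  (8B, 8-aligned); 8..12  pid  (4B, 4-aligned); 12..16  cpu  (4B, 4-aligned); sizeof = 16, alignof = 8
0..8  ammo  (8B, 8-aligned)
8..12  x  (4B, 4-aligned)
12..16  score  (4B, 4-aligned)
16..32  id  (16B, 8-aligned)
within Info: pid at 8
16 + 8 = 24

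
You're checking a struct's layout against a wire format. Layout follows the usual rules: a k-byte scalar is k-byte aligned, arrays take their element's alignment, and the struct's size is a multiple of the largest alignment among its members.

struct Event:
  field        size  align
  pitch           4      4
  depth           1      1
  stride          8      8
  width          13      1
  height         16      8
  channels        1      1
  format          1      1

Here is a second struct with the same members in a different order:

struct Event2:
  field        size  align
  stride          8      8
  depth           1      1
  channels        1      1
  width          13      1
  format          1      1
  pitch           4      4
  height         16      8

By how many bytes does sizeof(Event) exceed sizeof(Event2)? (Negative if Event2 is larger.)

pitch at 0 (size 4, align 4) → ends 4
depth at 4 (size 1, align 1) → ends 5
pad 3 to align 8 for stride
stride at 8 (size 8, align 8) → ends 16
width at 16 (size 13, align 1) → ends 29
pad 3 to align 8 for height
height at 32 (size 16, align 8) → ends 48
channels at 48 (size 1, align 1) → ends 49
format at 49 (size 1, align 1) → ends 50
tail pad 6 to reach multiple of 8
total 56 bytes, alignment 8
— Event2 —
stride at 0 (size 8, align 8) → ends 8
depth at 8 (size 1, align 1) → ends 9
channels at 9 (size 1, align 1) → ends 10
width at 10 (size 13, align 1) → ends 23
format at 23 (size 1, align 1) → ends 24
pitch at 24 (size 4, align 4) → ends 28
pad 4 to align 8 for height
height at 32 (size 16, align 8) → ends 48
total 48 bytes, alignment 8
56 − 48 = 8

8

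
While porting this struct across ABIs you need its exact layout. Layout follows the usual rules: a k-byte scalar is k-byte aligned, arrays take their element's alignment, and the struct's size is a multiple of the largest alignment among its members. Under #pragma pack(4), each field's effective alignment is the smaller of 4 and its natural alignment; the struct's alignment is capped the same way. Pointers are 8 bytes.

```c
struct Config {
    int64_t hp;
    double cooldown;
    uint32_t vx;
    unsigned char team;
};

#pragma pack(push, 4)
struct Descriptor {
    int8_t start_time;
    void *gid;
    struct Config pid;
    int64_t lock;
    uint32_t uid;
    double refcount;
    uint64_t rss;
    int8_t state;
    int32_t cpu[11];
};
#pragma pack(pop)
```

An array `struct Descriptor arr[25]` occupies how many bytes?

Config: hp at 0 (size 8, align 8) → ends 8; cooldown at 8 (size 8, align 8) → ends 16; vx at 16 (size 4, align 4) → ends 20; team at 20 (size 1, align 1) → ends 21; tail pad 3 to reach multiple of 8; total 24 bytes, alignment 8
start_time at 0 (size 1, align 1) → ends 1
pad 3 to align 4 for gid
gid at 4 (size 8, align 4) → ends 12
pid at 12 (size 24, align 4) → ends 36
lock at 36 (size 8, align 4) → ends 44
uid at 44 (size 4, align 4) → ends 48
refcount at 48 (size 8, align 4) → ends 56
rss at 56 (size 8, align 4) → ends 64
state at 64 (size 1, align 1) → ends 65
pad 3 to align 4 for cpu
cpu at 68 (size 44, align 4) → ends 112
total 112 bytes, alignment 4
array of 25: 25 × 112 = 2800

2800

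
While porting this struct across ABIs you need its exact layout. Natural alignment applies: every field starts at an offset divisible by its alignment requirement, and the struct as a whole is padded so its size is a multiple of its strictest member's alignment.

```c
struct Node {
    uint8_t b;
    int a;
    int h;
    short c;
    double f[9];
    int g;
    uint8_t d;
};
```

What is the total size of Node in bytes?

b at 0 (size 1, align 1) → ends 1
pad 3 to align 4 for a
a at 4 (size 4, align 4) → ends 8
h at 8 (size 4, align 4) → ends 12
c at 12 (size 2, align 2) → ends 14
pad 2 to align 8 for f
f at 16 (size 72, align 8) → ends 88
g at 88 (size 4, align 4) → ends 92
d at 92 (size 1, align 1) → ends 93
tail pad 3 to reach multiple of 8
total 96 bytes, alignment 8

96 bytes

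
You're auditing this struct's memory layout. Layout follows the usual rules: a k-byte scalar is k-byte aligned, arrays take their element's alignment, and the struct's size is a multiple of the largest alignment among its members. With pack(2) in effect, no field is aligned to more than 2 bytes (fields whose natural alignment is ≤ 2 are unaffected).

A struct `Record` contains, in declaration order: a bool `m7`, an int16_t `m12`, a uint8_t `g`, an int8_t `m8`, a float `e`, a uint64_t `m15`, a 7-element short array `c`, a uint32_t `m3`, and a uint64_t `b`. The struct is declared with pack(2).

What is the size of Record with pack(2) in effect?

m7 at 0 (size 1, align 1) → ends 1
pad 1 to align 2 for m12
m12 at 2 (size 2, align 2) → ends 4
g at 4 (size 1, align 1) → ends 5
m8 at 5 (size 1, align 1) → ends 6
e at 6 (size 4, align 2) → ends 10
m15 at 10 (size 8, align 2) → ends 18
c at 18 (size 14, align 2) → ends 32
m3 at 32 (size 4, align 2) → ends 36
b at 36 (size 8, align 2) → ends 44
total 44 bytes, alignment 2

44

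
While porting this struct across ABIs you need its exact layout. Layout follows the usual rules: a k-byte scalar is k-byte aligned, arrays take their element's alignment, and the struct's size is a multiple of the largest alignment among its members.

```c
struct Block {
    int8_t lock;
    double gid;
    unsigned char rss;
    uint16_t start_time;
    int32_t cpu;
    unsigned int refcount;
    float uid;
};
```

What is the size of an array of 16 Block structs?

0..1  lock  (1B, 1-aligned)
1..8  -- padding (7B)
8..16  gid  (8B, 8-aligned)
16..17  rss  (1B, 1-aligned)
17..18  -- padding (1B)
18..20  start_time  (2B, 2-aligned)
20..24  cpu  (4B, 4-aligned)
24..28  refcount  (4B, 4-aligned)
28..32  uid  (4B, 4-aligned)
sizeof = 32, alignof = 8
array of 16: 16 × 32 = 512

512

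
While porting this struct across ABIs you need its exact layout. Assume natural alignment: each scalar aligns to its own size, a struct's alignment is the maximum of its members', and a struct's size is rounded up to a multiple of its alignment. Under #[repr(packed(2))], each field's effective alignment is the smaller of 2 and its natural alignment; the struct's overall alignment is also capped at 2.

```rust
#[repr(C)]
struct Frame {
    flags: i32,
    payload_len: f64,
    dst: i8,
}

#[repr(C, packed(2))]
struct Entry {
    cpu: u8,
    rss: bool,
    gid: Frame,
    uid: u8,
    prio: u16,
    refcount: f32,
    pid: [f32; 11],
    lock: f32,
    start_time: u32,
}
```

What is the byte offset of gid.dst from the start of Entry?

Frame: @0: flags [4B, align 4] → 4; +4 pad (align 8); @8: payload_len [8B, align 8] → 16; @16: dst [1B, align 1] → 17; +7 tail pad (align 8); size 24, align 8
@0: cpu [1B, align 1] → 1
@1: rss [1B, align 1] → 2
@2: gid [24B, align 2] → 26
within Frame: dst at 16
2 + 16 = 18

18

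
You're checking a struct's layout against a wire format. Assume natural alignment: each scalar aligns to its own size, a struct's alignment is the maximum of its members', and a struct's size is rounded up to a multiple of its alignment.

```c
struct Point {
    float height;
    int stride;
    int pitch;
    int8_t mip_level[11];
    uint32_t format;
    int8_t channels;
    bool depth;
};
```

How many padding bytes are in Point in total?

3

0..4  height  (4B, 4-aligned)
4..8  stride  (4B, 4-aligned)
8..12  pitch  (4B, 4-aligned)
12..23  mip_level  (11B, 1-aligned)
23..24  -- padding (1B)
24..28  format  (4B, 4-aligned)
28..29  channels  (1B, 1-aligned)
29..30  depth  (1B, 1-aligned)
30..32  -- tail padding (2B)
sizeof = 32, alignof = 4
data bytes 29, size 32 → padding 3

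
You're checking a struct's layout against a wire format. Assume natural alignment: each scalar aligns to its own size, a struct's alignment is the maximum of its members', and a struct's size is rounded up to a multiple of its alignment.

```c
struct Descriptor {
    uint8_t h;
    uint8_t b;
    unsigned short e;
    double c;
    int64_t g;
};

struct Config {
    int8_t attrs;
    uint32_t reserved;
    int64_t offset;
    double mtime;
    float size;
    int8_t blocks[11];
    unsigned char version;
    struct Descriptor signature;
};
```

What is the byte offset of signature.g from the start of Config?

56

Descriptor: h at 0 (size 1, align 1) → ends 1; b at 1 (size 1, align 1) → ends 2; e at 2 (size 2, align 2) → ends 4; pad 4 to align 8 for c; c at 8 (size 8, align 8) → ends 16; g at 16 (size 8, align 8) → ends 24; total 24 bytes, alignment 8
attrs at 0 (size 1, align 1) → ends 1
pad 3 to align 4 for reserved
reserved at 4 (size 4, align 4) → ends 8
offset at 8 (size 8, align 8) → ends 16
mtime at 16 (size 8, align 8) → ends 24
size at 24 (size 4, align 4) → ends 28
blocks at 28 (size 11, align 1) → ends 39
version at 39 (size 1, align 1) → ends 40
signature at 40 (size 24, align 8) → ends 64
within Descriptor: g at 16
40 + 16 = 56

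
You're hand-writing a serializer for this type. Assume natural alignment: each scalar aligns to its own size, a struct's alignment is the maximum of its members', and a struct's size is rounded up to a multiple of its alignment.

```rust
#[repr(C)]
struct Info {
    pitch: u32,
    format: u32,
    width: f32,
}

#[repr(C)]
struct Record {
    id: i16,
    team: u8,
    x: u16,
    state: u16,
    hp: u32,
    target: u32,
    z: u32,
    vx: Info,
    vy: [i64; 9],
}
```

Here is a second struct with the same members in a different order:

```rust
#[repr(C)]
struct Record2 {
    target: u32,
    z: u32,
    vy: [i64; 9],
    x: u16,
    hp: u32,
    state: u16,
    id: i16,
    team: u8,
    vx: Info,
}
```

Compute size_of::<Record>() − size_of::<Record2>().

-8

Info: @0: pitch [4B, align 4] → 4; @4: format [4B, align 4] → 8; @8: width [4B, align 4] → 12; size 12, align 4
@0: id [2B, align 2] → 2
@2: team [1B, align 1] → 3
+1 pad (align 2)
@4: x [2B, align 2] → 6
@6: state [2B, align 2] → 8
@8: hp [4B, align 4] → 12
@12: target [4B, align 4] → 16
@16: z [4B, align 4] → 20
@20: vx [12B, align 4] → 32
@32: vy [72B, align 8] → 104
size 104, align 8
— Record2 —
@0: target [4B, align 4] → 4
@4: z [4B, align 4] → 8
@8: vy [72B, align 8] → 80
@80: x [2B, align 2] → 82
+2 pad (align 4)
@84: hp [4B, align 4] → 88
@88: state [2B, align 2] → 90
@90: id [2B, align 2] → 92
@92: team [1B, align 1] → 93
+3 pad (align 4)
@96: vx [12B, align 4] → 108
+4 tail pad (align 8)
size 112, align 8
104 − 112 = -8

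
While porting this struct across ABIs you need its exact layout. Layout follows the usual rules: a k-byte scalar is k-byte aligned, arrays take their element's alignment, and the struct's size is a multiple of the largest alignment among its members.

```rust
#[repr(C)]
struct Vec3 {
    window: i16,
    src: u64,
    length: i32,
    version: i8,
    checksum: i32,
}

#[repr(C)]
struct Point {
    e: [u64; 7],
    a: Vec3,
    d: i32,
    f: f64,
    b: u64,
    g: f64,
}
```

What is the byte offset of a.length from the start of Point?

Vec3: 0..2  window  (2B, 2-aligned); 2..8  -- padding (6B); 8..16  src  (8B, 8-aligned); 16..20  length  (4B, 4-aligned); 20..21  version  (1B, 1-aligned); 21..24  -- padding (3B); 24..28  checksum  (4B, 4-aligned); 28..32  -- tail padding (4B); sizeof = 32, alignof = 8
0..56  e  (56B, 8-aligned)
56..88  a  (32B, 8-aligned)
within Vec3: length at 16
56 + 16 = 72

72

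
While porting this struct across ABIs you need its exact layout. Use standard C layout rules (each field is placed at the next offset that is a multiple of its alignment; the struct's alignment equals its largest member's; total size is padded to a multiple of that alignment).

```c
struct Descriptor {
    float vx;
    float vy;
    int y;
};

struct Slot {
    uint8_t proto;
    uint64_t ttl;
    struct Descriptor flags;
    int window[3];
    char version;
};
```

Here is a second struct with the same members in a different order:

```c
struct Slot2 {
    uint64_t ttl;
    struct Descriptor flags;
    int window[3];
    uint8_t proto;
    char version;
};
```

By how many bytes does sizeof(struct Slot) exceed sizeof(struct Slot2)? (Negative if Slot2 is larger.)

8

Descriptor: 0..4  vx  (4B, 4-aligned); 4..8  vy  (4B, 4-aligned); 8..12  y  (4B, 4-aligned); sizeof = 12, alignof = 4
0..1  proto  (1B, 1-aligned)
1..8  -- padding (7B)
8..16  ttl  (8B, 8-aligned)
16..28  flags  (12B, 4-aligned)
28..40  window  (12B, 4-aligned)
40..41  version  (1B, 1-aligned)
41..48  -- tail padding (7B)
sizeof = 48, alignof = 8
— Slot2 —
0..8  ttl  (8B, 8-aligned)
8..20  flags  (12B, 4-aligned)
20..32  window  (12B, 4-aligned)
32..33  proto  (1B, 1-aligned)
33..34  version  (1B, 1-aligned)
34..40  -- tail padding (6B)
sizeof = 40, alignof = 8
48 − 40 = 8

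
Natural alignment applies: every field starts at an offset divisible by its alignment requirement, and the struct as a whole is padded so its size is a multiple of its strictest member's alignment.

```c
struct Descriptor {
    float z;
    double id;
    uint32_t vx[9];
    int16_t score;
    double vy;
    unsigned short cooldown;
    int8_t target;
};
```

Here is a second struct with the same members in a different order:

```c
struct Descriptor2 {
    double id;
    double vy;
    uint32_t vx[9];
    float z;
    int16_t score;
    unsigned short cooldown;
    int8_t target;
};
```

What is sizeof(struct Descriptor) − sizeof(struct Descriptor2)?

8

@0: z [4B, align 4] → 4
+4 pad (align 8)
@8: id [8B, align 8] → 16
@16: vx [36B, align 4] → 52
@52: score [2B, align 2] → 54
+2 pad (align 8)
@56: vy [8B, align 8] → 64
@64: cooldown [2B, align 2] → 66
@66: target [1B, align 1] → 67
+5 tail pad (align 8)
size 72, align 8
— Descriptor2 —
@0: id [8B, align 8] → 8
@8: vy [8B, align 8] → 16
@16: vx [36B, align 4] → 52
@52: z [4B, align 4] → 56
@56: score [2B, align 2] → 58
@58: cooldown [2B, align 2] → 60
@60: target [1B, align 1] → 61
+3 tail pad (align 8)
size 64, align 8
72 − 64 = 8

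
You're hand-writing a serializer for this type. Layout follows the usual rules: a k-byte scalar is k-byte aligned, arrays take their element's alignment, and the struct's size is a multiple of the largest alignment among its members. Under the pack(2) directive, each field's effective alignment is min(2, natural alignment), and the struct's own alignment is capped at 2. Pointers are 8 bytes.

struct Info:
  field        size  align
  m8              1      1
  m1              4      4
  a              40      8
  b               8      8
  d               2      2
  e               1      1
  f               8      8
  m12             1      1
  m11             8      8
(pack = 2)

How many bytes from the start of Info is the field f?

58

m8 at 0 (size 1, align 1) → ends 1
pad 1 to align 2 for m1
m1 at 2 (size 4, align 2) → ends 6
a at 6 (size 40, align 2) → ends 46
b at 46 (size 8, align 2) → ends 54
d at 54 (size 2, align 2) → ends 56
e at 56 (size 1, align 1) → ends 57
pad 1 to align 2 for f
f at 58 (size 8, align 2) → ends 66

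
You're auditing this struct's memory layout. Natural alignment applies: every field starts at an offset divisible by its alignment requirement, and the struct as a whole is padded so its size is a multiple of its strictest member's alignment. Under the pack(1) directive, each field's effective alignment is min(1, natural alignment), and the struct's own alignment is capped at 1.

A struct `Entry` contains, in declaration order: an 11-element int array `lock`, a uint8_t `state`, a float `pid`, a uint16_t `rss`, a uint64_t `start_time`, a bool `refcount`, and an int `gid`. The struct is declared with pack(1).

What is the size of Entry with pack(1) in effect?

@0: lock [44B, align 1] → 44
@44: state [1B, align 1] → 45
@45: pid [4B, align 1] → 49
@49: rss [2B, align 1] → 51
@51: start_time [8B, align 1] → 59
@59: refcount [1B, align 1] → 60
@60: gid [4B, align 1] → 64
size 64, align 1

64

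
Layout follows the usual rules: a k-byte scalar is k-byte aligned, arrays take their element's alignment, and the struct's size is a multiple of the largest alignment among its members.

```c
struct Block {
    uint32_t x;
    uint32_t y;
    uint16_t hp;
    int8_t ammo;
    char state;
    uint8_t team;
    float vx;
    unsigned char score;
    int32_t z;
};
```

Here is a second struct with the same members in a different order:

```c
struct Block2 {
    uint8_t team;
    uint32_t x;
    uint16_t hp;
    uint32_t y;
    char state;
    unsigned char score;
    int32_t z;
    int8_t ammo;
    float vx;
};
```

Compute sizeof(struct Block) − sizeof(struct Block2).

-4

0..4  x  (4B, 4-aligned)
4..8  y  (4B, 4-aligned)
8..10  hp  (2B, 2-aligned)
10..11  ammo  (1B, 1-aligned)
11..12  state  (1B, 1-aligned)
12..13  team  (1B, 1-aligned)
13..16  -- padding (3B)
16..20  vx  (4B, 4-aligned)
20..21  score  (1B, 1-aligned)
21..24  -- padding (3B)
24..28  z  (4B, 4-aligned)
sizeof = 28, alignof = 4
— Block2 —
0..1  team  (1B, 1-aligned)
1..4  -- padding (3B)
4..8  x  (4B, 4-aligned)
8..10  hp  (2B, 2-aligned)
10..12  -- padding (2B)
12..16  y  (4B, 4-aligned)
16..17  state  (1B, 1-aligned)
17..18  score  (1B, 1-aligned)
18..20  -- padding (2B)
20..24  z  (4B, 4-aligned)
24..25  ammo  (1B, 1-aligned)
25..28  -- padding (3B)
28..32  vx  (4B, 4-aligned)
sizeof = 32, alignof = 4
28 − 32 = -4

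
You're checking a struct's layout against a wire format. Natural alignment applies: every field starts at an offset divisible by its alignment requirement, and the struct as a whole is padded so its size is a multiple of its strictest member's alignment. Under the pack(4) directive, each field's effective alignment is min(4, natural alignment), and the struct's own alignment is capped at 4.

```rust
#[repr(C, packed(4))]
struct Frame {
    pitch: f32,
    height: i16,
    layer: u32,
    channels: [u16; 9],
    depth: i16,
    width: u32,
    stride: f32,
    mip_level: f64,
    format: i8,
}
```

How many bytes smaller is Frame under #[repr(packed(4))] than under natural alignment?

4

natural layout:
  pitch at 0 (size 4, align 4) → ends 4
  height at 4 (size 2, align 2) → ends 6
  pad 2 to align 4 for layer
  layer at 8 (size 4, align 4) → ends 12
  channels at 12 (size 18, align 2) → ends 30
  depth at 30 (size 2, align 2) → ends 32
  width at 32 (size 4, align 4) → ends 36
  stride at 36 (size 4, align 4) → ends 40
  mip_level at 40 (size 8, align 8) → ends 48
  format at 48 (size 1, align 1) → ends 49
  tail pad 7 to reach multiple of 8
  total 56 bytes, alignment 8
packed(4) layout:
  pitch at 0 (size 4, align 4) → ends 4
  height at 4 (size 2, align 2) → ends 6
  pad 2 to align 4 for layer
  layer at 8 (size 4, align 4) → ends 12
  channels at 12 (size 18, align 2) → ends 30
  depth at 30 (size 2, align 2) → ends 32
  width at 32 (size 4, align 4) → ends 36
  stride at 36 (size 4, align 4) → ends 40
  mip_level at 40 (size 8, align 4) → ends 48
  format at 48 (size 1, align 1) → ends 49
  tail pad 3 to reach multiple of 4
  total 52 bytes, alignment 4
56 − 52 = 4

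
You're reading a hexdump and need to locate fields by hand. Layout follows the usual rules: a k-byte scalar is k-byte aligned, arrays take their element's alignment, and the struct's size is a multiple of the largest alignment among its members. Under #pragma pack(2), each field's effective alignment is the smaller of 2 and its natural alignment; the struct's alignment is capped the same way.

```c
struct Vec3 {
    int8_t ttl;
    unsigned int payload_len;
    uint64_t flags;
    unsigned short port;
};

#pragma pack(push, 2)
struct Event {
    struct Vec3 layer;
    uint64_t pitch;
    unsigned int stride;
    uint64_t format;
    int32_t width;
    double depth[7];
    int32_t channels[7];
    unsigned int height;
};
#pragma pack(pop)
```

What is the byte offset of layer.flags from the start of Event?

8

Vec3: @0: ttl [1B, align 1] → 1; +3 pad (align 4); @4: payload_len [4B, align 4] → 8; @8: flags [8B, align 8] → 16; @16: port [2B, align 2] → 18; +6 tail pad (align 8); size 24, align 8
@0: layer [24B, align 2] → 24
within Vec3: flags at 8
0 + 8 = 8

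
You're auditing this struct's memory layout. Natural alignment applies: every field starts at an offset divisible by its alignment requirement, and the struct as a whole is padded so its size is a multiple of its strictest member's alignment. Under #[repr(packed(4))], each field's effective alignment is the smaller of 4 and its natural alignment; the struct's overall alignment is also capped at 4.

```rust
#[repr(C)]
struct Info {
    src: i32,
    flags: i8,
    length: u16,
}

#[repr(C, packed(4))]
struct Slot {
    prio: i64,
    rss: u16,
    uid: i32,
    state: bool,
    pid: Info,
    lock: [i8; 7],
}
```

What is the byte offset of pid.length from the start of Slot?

Info: 0..4  src  (4B, 4-aligned); 4..5  flags  (1B, 1-aligned); 5..6  -- padding (1B); 6..8  length  (2B, 2-aligned); sizeof = 8, alignof = 4
0..8  prio  (8B, 4-aligned)
8..10  rss  (2B, 2-aligned)
10..12  -- padding (2B)
12..16  uid  (4B, 4-aligned)
16..17  state  (1B, 1-aligned)
17..20  -- padding (3B)
20..28  pid  (8B, 4-aligned)
within Info: length at 6
20 + 6 = 26

26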